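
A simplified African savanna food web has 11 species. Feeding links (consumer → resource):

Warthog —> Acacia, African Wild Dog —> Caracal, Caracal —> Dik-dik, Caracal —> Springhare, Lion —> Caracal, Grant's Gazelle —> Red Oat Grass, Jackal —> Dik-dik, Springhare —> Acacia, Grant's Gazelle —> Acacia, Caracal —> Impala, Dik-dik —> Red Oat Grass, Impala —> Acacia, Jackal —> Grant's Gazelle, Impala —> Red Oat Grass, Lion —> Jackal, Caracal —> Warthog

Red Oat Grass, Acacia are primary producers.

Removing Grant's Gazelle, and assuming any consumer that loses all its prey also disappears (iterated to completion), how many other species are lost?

0

Remove Grant's Gazelle.
Every predator of it retains at least one other prey: Jackal still has Dik-dik.
No consumer loses all prey, so no secondary extinctions occur.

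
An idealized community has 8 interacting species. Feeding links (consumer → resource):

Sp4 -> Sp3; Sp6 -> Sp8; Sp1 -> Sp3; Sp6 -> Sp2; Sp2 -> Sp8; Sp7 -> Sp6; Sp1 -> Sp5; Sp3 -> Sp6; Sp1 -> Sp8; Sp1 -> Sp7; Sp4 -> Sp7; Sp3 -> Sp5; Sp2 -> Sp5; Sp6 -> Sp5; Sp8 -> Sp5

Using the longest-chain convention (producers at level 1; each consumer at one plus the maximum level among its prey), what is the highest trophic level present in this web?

Producers (level 1): Sp5.
Sp5 → Sp8 → Sp2 → Sp6 → Sp3 → Sp4 gives Sp4 level 6.
No species has a prey at level 6, so no species reaches level 7.

6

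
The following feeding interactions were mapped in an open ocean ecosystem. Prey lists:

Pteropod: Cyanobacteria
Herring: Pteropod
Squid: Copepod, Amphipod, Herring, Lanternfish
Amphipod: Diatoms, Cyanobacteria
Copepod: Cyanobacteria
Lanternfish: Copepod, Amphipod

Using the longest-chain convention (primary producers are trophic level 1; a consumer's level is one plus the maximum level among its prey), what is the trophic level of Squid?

Trophic level 4

Cyanobacteria is a producer → level 1.
Pteropod eats Cyanobacteria → level 2.
Herring eats Pteropod → level 3.
Squid eats Herring (level 3); other prey at levels: Copepod 2, Amphipod 2, Lanternfish 3 → level 4.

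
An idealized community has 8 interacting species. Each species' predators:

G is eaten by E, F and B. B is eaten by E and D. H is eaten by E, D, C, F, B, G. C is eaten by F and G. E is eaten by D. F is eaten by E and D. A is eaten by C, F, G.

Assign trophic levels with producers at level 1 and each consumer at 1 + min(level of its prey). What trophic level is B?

Trophic level 2

H is a producer → level 1.
B eats H → level 2.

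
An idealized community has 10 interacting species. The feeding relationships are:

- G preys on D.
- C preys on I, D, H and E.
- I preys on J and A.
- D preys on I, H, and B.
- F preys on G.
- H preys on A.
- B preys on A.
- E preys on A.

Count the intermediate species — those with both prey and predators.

Intermediate species (has both prey and predators): B, H, E, I, D, G.
Count: 6.

6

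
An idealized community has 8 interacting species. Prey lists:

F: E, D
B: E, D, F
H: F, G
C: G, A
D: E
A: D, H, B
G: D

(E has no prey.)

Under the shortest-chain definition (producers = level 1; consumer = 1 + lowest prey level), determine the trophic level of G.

E is a producer → level 1.
D eats E → level 2.
G eats D → level 3.
No prey of G is below level 2, so 3 is the minimum.

Trophic level 3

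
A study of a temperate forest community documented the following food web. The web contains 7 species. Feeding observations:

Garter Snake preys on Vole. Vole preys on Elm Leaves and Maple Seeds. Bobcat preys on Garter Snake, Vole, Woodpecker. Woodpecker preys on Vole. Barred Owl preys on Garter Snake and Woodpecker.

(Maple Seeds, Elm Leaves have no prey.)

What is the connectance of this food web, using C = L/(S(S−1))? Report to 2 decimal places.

The web has S = 7 species and L = 9 feeding links.
C = L / (S(S−1)) = 9 / 42 = 0.2143 ≈ 0.21.

C = 0.21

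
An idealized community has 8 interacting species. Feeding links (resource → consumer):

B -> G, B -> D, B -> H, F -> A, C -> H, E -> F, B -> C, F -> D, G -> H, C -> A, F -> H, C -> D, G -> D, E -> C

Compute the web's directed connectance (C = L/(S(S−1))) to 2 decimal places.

The web has S = 8 species and L = 14 feeding links.
C = L / (S(S−1)) = 14 / 56 = 0.2500 ≈ 0.25.

C = 0.25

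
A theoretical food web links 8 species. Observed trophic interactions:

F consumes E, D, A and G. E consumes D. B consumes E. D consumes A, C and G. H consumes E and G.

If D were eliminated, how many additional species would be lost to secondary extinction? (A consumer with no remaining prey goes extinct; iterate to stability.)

2

Remove D.
Round 1: E (all prey gone) → extinct.
Round 2: B (all prey gone) → extinct.
No further losses. Total secondary extinctions: 2.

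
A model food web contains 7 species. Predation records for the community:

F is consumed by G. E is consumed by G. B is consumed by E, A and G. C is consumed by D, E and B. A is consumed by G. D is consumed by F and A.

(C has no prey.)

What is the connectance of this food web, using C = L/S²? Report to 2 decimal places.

C = 0.22

The web has S = 7 species and L = 11 feeding links.
C = L / S² = 11 / 49 = 0.2245 ≈ 0.22.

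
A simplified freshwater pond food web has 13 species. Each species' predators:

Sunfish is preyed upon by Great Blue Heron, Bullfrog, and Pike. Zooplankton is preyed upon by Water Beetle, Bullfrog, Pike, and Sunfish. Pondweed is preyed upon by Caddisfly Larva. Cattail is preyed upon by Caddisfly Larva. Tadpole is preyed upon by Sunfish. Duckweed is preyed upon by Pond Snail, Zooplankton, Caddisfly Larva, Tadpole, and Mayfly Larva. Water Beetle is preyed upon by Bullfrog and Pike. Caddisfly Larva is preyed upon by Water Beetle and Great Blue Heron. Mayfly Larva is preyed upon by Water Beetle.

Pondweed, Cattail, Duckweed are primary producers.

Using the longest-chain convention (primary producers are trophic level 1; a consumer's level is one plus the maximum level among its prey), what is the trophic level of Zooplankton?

Trophic level 2

Duckweed is a producer → level 1.
Zooplankton eats Duckweed → level 2.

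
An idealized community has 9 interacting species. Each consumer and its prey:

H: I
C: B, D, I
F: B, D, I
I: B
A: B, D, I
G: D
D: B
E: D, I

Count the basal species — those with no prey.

Basal species (no prey listed): B.
Count: 1.

1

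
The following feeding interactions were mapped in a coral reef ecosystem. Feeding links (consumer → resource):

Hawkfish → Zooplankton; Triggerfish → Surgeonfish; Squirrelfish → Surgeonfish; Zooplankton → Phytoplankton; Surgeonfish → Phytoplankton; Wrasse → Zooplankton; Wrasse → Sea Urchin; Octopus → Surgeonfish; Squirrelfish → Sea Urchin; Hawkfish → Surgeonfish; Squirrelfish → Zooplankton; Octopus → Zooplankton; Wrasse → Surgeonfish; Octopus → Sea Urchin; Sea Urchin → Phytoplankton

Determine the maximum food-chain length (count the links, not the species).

One longest chain: Phytoplankton → Zooplankton → Squirrelfish.
It has 3 species and 2 links.

2 links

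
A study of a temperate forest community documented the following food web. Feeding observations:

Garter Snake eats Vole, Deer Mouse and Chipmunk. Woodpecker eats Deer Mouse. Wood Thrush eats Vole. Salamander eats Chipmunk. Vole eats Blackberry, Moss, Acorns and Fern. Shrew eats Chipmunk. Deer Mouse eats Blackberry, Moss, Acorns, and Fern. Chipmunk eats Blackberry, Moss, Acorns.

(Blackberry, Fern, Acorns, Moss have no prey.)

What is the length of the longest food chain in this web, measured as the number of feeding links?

One longest chain: Blackberry → Chipmunk → Garter Snake.
It has 3 species and 2 links.

2 links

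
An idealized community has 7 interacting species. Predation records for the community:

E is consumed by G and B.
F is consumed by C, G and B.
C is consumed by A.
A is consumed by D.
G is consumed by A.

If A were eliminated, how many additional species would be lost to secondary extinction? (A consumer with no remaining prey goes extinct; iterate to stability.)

1

Remove A.
Round 1: D (all prey gone) → extinct.
No further losses. Total secondary extinctions: 1.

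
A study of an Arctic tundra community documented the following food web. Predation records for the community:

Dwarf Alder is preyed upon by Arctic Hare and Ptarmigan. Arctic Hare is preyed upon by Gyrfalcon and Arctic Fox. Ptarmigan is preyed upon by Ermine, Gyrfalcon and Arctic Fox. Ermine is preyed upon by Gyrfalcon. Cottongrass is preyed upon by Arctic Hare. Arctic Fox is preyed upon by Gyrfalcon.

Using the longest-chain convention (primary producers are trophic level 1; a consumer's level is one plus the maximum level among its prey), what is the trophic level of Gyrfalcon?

Dwarf Alder is a producer → level 1.
Ptarmigan eats Dwarf Alder → level 2.
Ermine eats Ptarmigan → level 3.
Gyrfalcon eats Ermine (level 3); other prey at levels: Arctic Hare 2, Ptarmigan 2, Arctic Fox 3 → level 4.

Trophic level 4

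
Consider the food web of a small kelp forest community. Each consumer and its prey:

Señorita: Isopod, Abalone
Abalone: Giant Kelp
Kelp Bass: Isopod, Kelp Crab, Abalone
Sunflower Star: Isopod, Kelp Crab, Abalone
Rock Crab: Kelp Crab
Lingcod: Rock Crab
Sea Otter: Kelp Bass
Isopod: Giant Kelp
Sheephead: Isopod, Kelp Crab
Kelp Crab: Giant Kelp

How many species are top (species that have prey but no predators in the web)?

Top species (has prey, but nothing eats it): Sunflower Star, Señorita, Sheephead, Lingcod, Sea Otter.
Count: 5.

5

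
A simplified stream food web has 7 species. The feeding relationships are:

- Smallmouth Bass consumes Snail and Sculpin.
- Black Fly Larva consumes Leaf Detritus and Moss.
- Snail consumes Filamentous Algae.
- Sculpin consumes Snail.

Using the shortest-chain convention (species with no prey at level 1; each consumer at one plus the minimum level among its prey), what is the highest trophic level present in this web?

Basal resources (level 1): Moss, Filamentous Algae, Leaf Detritus.
Following each consumer down to its lowest-level prey: Filamentous Algae → Snail → Sculpin (levels 1 through 3).
All prey of Sculpin (Snail 2) are at level 2 or above, so Sculpin is at level 1 + 2 = 3.
Every consumer has at least one prey at level 2 or below, so none exceeds level 3.

3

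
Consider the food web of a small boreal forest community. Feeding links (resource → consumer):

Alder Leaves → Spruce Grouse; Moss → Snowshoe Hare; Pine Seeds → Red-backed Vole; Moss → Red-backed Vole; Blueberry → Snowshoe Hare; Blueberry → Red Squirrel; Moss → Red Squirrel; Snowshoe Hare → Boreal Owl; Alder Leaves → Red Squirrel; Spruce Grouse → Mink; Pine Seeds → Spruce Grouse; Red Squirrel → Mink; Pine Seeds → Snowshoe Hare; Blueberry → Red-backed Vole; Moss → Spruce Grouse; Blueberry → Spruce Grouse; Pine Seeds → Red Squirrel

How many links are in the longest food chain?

2 links

One longest chain: Blueberry → Spruce Grouse → Mink.
It has 3 species and 2 links.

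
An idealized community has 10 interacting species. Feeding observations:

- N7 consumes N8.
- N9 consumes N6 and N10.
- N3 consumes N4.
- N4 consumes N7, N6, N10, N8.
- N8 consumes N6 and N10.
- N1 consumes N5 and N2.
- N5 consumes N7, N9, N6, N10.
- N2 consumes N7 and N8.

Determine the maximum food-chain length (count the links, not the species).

One longest chain: N10 → N8 → N7 → N4 → N3.
It has 5 species and 4 links.

4 links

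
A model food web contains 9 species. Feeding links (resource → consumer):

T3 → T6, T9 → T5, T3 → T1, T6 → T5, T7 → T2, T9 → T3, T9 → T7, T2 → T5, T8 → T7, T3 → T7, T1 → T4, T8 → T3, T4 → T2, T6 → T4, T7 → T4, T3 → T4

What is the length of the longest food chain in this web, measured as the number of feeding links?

One longest chain: T9 → T3 → T6 → T4 → T2 → T5.
It has 6 species and 5 links.

5 links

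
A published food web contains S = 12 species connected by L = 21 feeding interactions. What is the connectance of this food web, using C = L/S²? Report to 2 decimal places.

C = 0.15

The web has S = 12 species and L = 21 feeding links.
C = L / S² = 21 / 144 = 0.1458 ≈ 0.15.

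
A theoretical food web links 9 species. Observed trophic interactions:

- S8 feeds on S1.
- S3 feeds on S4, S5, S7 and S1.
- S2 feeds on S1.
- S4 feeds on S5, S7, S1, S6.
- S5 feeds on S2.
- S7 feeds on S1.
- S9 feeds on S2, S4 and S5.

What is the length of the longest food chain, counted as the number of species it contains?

5 species

One longest chain: S1 → S2 → S5 → S4 → S9.
It has 5 species and 4 links.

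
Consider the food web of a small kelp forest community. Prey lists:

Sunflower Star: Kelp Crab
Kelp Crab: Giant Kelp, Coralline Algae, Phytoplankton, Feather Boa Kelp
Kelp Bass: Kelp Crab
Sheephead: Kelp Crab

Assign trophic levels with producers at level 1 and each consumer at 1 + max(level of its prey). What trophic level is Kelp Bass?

Trophic level 3

Giant Kelp is a producer → level 1.
Kelp Crab eats Giant Kelp (level 1); other prey at levels: Coralline Algae 1, Phytoplankton 1, Feather Boa Kelp 1 → level 2.
Kelp Bass eats Kelp Crab → level 3.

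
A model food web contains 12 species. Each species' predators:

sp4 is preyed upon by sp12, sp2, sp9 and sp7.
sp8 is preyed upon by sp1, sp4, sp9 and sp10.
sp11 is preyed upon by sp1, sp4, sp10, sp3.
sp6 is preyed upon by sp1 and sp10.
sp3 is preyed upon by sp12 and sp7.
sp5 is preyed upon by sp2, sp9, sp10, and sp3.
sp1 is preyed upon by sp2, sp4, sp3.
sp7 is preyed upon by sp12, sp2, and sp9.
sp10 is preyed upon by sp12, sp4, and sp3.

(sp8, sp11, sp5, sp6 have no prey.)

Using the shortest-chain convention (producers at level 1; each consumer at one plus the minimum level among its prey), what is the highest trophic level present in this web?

3

Producers (level 1): sp8, sp11, sp5, sp6.
Following each consumer down to its lowest-level prey: sp11 → sp3 → sp7 (levels 1 through 3).
All prey of sp7 (sp3 2, sp4 2) are at level 2 or above, so sp7 is at level 1 + 2 = 3.
Every consumer has at least one prey at level 2 or below, so none exceeds level 3.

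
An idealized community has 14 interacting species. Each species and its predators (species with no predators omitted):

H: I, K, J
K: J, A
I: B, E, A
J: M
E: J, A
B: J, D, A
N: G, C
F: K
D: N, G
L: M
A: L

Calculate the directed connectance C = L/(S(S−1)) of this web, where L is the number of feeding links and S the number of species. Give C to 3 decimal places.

The web has S = 14 species and L = 21 feeding links.
C = L / (S(S−1)) = 21 / 182 = 0.1154 ≈ 0.115.

C = 0.115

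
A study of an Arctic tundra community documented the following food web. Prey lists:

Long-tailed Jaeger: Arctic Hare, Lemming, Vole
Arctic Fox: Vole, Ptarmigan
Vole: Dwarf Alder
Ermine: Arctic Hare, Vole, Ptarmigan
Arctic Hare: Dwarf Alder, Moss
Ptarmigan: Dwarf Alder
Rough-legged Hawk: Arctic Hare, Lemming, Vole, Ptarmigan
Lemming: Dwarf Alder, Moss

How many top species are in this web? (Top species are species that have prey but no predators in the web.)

4

Top species (has prey, but nothing eats it): Long-tailed Jaeger, Ermine, Arctic Fox, Rough-legged Hawk.
Count: 4.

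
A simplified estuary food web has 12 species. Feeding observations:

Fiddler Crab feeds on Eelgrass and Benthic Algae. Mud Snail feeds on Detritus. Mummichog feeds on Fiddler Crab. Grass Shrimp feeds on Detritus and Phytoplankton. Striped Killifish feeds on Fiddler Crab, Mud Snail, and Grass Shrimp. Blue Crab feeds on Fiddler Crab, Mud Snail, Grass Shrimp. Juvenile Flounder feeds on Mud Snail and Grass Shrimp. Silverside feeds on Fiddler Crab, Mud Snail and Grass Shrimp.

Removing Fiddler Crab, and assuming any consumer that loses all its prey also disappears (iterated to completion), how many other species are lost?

Remove Fiddler Crab.
Round 1: Mummichog (all prey gone) → extinct.
No further losses. Total secondary extinctions: 1.

1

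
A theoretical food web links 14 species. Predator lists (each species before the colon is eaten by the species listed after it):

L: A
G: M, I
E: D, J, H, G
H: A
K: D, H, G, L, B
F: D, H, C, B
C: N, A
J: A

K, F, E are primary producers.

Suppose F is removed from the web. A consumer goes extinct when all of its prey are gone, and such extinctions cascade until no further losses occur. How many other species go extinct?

Remove F.
Round 1: C (all prey gone) → extinct.
Round 2: N (all prey gone) → extinct.
No further losses. Total secondary extinctions: 2.

2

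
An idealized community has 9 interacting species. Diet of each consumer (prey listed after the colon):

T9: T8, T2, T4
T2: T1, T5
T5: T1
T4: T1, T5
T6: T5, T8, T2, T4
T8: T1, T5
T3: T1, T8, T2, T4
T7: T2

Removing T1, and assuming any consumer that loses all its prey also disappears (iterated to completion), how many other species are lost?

Remove T1.
Round 1: T5 (all prey gone) → extinct.
Round 2: T8 (all prey gone), T2 (all prey gone), T4 (all prey gone) → extinct.
Round 3: T6 (all prey gone), T9 (all prey gone), T3 (all prey gone), T7 (all prey gone) → extinct.
No further losses. Total secondary extinctions: 8.

8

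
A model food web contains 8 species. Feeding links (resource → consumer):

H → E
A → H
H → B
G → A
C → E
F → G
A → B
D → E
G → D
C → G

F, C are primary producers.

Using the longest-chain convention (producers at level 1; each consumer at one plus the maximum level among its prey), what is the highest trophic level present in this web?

Producers (level 1): F, C.
F → G → A → H → E gives E level 5.
No species has a prey at level 5, so no species reaches level 6.

5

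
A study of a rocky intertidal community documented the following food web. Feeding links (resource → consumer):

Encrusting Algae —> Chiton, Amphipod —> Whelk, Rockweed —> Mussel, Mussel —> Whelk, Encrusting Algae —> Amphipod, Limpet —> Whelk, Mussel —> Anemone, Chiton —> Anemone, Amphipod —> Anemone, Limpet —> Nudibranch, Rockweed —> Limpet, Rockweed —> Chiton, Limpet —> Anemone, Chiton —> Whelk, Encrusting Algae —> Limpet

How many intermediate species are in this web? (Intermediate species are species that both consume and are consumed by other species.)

Intermediate species (has both prey and predators): Mussel, Chiton, Amphipod, Limpet.
Count: 4.

4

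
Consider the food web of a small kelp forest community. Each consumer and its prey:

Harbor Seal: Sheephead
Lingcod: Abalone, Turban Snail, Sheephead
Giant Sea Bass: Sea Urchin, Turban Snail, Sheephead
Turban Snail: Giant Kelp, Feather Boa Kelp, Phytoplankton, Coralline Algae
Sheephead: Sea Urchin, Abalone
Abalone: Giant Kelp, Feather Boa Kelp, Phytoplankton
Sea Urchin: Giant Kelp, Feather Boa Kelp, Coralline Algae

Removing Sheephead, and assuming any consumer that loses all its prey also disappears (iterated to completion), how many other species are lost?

Remove Sheephead.
Round 1: Harbor Seal (all prey gone) → extinct.
No further losses. Total secondary extinctions: 1.

1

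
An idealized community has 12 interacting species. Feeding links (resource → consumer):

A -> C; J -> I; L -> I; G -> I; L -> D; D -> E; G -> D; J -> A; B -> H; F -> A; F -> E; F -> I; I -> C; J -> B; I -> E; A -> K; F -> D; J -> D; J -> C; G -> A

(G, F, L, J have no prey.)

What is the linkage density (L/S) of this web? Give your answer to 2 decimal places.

L/S = 1.67

There are L = 20 links among S = 12 species.
L/S = 20/12 = 1.6667 ≈ 1.67.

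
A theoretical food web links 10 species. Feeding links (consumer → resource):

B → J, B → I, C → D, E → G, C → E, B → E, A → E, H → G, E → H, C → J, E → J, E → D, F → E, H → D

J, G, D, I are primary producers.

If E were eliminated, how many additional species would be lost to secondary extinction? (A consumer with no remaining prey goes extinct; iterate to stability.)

Remove E.
Round 1: A (all prey gone), F (all prey gone) → extinct.
No further losses. Total secondary extinctions: 2.

2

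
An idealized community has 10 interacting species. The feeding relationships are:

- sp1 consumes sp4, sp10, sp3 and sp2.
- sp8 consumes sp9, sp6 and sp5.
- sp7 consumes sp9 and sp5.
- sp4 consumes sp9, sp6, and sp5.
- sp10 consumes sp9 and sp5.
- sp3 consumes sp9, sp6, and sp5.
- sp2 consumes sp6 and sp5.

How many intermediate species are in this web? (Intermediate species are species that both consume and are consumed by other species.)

4

Intermediate species (has both prey and predators): sp10, sp4, sp3, sp2.
Count: 4.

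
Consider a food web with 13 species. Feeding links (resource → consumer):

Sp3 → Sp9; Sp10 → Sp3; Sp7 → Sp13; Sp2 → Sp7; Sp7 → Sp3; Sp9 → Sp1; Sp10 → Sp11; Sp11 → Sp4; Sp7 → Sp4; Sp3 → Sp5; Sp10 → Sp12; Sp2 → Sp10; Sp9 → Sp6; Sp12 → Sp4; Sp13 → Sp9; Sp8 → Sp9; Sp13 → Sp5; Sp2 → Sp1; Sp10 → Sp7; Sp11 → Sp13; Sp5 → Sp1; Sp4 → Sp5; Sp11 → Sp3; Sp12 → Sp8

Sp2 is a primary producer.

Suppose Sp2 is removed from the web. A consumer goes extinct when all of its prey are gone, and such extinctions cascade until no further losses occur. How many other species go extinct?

Remove Sp2.
Round 1: Sp10 (all prey gone) → extinct.
Round 2: Sp7 (all prey gone), Sp12 (all prey gone), Sp11 (all prey gone) → extinct.
Round 3: Sp8 (all prey gone), Sp4 (all prey gone), Sp3 (all prey gone), Sp13 (all prey gone) → extinct.
Round 4: Sp5 (all prey gone), Sp9 (all prey gone) → extinct.
Round 5: Sp6 (all prey gone), Sp1 (all prey gone) → extinct.
No further losses. Total secondary extinctions: 12.

12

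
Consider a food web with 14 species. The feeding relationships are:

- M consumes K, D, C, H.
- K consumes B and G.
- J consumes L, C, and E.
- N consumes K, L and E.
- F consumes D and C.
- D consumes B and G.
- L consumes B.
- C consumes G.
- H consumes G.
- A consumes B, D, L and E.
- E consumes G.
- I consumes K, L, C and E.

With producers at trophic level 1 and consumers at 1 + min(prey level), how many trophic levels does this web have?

Producers (level 1): B, G.
Following each consumer down to its lowest-level prey: B → L → J (levels 1 through 3).
All prey of J (L 2, E 2, C 2) are at level 2 or above, so J is at level 1 + 2 = 3.
Every consumer has at least one prey at level 2 or below, so none exceeds level 3.

3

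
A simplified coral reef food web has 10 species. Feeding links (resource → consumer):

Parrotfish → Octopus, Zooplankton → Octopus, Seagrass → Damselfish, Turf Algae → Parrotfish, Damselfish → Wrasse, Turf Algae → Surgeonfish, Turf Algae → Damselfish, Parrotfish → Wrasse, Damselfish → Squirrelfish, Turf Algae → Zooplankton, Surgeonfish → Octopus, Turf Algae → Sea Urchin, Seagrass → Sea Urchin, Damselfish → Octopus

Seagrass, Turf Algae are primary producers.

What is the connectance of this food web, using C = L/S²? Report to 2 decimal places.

The web has S = 10 species and L = 14 feeding links.
C = L / S² = 14 / 100 = 0.1400 ≈ 0.14.

C = 0.14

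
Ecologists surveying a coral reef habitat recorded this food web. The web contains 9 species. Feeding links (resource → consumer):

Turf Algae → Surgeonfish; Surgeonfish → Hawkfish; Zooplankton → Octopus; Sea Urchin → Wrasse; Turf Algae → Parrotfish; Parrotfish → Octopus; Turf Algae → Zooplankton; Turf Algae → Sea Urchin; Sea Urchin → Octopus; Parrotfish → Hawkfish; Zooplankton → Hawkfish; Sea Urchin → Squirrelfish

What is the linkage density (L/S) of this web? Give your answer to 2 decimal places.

There are L = 12 links among S = 9 species.
L/S = 12/9 = 1.3333 ≈ 1.33.

L/S = 1.33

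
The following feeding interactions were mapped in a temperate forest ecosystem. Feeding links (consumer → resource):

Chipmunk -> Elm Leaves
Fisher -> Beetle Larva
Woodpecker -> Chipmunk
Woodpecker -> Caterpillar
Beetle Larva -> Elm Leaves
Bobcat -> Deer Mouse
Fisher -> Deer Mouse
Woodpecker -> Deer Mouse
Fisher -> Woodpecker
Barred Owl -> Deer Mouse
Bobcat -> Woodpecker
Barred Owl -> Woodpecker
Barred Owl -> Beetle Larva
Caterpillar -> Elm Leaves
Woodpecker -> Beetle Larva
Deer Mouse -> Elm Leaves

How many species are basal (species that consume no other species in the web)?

1

Basal species (no prey listed): Elm Leaves.
Count: 1.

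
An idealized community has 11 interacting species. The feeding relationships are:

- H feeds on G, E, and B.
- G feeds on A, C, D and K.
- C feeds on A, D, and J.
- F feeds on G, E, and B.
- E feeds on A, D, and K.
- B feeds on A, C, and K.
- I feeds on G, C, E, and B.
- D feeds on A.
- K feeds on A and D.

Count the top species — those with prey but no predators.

3

Top species (has prey, but nothing eats it): H, I, F.
Count: 3.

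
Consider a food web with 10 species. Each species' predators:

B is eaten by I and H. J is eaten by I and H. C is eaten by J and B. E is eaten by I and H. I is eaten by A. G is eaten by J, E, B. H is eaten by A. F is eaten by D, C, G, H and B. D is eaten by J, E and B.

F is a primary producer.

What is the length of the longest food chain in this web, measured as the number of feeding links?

One longest chain: F → D → E → H → A.
It has 5 species and 4 links.

4 links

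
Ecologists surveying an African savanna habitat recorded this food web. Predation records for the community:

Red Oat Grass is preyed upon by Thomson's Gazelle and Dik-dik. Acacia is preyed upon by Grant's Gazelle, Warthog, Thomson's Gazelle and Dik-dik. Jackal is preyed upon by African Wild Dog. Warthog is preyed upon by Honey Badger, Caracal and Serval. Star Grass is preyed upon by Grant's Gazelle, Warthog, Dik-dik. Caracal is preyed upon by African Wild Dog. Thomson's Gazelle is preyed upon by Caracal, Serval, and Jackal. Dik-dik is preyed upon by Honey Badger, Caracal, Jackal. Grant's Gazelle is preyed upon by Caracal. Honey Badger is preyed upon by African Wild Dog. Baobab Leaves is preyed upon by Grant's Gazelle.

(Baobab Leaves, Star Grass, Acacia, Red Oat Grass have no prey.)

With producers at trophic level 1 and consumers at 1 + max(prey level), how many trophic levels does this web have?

Producers (level 1): Baobab Leaves, Star Grass, Acacia, Red Oat Grass.
Star Grass → Dik-dik → Honey Badger → African Wild Dog gives African Wild Dog level 4.
No species has a prey at level 4, so no species reaches level 5.

4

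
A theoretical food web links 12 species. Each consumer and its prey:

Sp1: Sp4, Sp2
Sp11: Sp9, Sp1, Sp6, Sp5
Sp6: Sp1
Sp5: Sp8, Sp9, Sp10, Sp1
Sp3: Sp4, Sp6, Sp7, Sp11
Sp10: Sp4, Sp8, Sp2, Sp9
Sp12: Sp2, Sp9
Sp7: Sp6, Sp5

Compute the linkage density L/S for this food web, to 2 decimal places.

L/S = 1.92

There are L = 23 links among S = 12 species.
L/S = 23/12 = 1.9167 ≈ 1.92.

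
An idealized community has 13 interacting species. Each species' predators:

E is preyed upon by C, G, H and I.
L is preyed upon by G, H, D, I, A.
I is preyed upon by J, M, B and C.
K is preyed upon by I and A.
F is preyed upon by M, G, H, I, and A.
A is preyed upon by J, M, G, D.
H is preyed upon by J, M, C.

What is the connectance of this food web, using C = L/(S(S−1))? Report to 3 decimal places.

The web has S = 13 species and L = 27 feeding links.
C = L / (S(S−1)) = 27 / 156 = 0.1731 ≈ 0.173.

C = 0.173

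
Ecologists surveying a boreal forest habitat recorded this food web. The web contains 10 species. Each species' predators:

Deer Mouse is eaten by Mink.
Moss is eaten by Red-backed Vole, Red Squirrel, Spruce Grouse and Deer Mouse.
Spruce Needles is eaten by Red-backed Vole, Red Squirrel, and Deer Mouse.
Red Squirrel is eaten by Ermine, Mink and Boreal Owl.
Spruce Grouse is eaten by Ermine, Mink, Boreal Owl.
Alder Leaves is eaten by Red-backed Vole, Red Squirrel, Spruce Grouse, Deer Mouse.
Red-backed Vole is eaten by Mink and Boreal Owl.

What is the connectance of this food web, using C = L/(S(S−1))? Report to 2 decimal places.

C = 0.22

The web has S = 10 species and L = 20 feeding links.
C = L / (S(S−1)) = 20 / 90 = 0.2222 ≈ 0.22.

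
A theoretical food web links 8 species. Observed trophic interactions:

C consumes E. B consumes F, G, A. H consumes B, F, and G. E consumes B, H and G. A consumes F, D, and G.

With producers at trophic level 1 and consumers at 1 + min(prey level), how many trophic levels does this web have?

Producers (level 1): F, G, D.
Following each consumer down to its lowest-level prey: G → E → C (levels 1 through 3).
All prey of C (E 2) are at level 2 or above, so C is at level 1 + 2 = 3.
Every consumer has at least one prey at level 2 or below, so none exceeds level 3.

3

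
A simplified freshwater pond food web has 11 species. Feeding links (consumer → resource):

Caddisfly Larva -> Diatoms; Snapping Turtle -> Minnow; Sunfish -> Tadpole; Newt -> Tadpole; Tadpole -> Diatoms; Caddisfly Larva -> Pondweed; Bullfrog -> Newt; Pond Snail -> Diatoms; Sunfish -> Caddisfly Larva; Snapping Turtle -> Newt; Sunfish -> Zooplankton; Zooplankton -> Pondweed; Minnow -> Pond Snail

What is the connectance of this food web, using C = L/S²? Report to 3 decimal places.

The web has S = 11 species and L = 13 feeding links.
C = L / S² = 13 / 121 = 0.1074 ≈ 0.107.

C = 0.107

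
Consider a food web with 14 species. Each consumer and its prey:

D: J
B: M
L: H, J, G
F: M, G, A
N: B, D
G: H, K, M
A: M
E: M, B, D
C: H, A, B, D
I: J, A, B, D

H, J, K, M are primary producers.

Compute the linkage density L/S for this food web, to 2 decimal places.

L/S = 1.79

There are L = 25 links among S = 14 species.
L/S = 25/14 = 1.7857 ≈ 1.79.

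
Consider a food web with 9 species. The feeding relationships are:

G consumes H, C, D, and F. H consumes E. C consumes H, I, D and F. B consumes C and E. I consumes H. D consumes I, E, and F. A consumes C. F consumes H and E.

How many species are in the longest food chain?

One longest chain: E → H → I → D → C → G.
It has 6 species and 5 links.

6 species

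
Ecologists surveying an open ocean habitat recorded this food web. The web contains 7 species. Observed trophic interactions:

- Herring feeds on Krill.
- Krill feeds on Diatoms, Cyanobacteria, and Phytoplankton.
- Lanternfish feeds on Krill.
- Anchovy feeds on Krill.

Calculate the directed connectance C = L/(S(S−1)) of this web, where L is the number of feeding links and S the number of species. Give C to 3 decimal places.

C = 0.143

The web has S = 7 species and L = 6 feeding links.
C = L / (S(S−1)) = 6 / 42 = 0.1429 ≈ 0.143.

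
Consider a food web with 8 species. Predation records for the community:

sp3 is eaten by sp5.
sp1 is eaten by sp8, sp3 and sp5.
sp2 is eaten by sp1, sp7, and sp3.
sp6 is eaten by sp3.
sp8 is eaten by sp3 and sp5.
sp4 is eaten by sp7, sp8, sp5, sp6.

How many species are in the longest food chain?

5 species

One longest chain: sp2 → sp1 → sp8 → sp3 → sp5.
It has 5 species and 4 links.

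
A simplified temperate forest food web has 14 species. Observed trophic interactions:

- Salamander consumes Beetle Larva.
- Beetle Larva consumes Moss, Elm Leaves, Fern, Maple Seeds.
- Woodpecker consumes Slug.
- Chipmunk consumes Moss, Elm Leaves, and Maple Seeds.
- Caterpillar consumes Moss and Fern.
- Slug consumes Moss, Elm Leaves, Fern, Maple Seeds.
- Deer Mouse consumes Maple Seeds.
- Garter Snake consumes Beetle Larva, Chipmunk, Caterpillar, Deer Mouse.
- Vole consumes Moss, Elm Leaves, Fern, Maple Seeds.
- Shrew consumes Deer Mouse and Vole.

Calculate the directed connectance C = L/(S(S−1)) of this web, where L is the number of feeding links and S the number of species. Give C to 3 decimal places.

The web has S = 14 species and L = 26 feeding links.
C = L / (S(S−1)) = 26 / 182 = 0.1429 ≈ 0.143.

C = 0.143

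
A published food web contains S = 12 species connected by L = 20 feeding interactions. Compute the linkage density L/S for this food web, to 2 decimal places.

There are L = 20 links among S = 12 species.
L/S = 20/12 = 1.6667 ≈ 1.67.

L/S = 1.67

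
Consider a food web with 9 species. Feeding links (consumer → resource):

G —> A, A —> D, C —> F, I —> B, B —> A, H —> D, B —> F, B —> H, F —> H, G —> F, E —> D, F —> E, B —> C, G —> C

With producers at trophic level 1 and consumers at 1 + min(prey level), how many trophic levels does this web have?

4

Producers (level 1): D.
Following each consumer down to its lowest-level prey: D → A → B → I (levels 1 through 4).
All prey of I (B 3) are at level 3 or above, so I is at level 1 + 3 = 4.
Every consumer has at least one prey at level 3 or below, so none exceeds level 4.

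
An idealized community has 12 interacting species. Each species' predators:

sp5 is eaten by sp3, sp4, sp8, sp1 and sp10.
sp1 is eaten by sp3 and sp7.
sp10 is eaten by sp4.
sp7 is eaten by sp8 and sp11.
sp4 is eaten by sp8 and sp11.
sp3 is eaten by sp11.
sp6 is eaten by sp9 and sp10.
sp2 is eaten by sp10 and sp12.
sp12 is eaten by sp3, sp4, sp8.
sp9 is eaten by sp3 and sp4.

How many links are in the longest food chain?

3 links

One longest chain: sp2 → sp12 → sp4 → sp11.
It has 4 species and 3 links.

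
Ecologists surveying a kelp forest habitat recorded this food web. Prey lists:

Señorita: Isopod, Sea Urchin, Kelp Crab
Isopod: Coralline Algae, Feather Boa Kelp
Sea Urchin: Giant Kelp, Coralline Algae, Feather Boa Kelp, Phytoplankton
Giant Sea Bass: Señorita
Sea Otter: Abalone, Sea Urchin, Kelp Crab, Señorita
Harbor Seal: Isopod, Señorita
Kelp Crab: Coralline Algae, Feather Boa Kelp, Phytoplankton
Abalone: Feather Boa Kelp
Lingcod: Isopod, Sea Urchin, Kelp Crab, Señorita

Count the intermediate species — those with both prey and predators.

Intermediate species (has both prey and predators): Abalone, Isopod, Sea Urchin, Kelp Crab, Señorita.
Count: 5.

5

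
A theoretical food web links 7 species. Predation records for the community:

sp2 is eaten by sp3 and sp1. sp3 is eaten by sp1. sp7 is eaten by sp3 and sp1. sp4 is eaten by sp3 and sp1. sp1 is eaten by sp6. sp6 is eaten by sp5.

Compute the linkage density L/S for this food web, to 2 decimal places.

L/S = 1.29

There are L = 9 links among S = 7 species.
L/S = 9/7 = 1.2857 ≈ 1.29.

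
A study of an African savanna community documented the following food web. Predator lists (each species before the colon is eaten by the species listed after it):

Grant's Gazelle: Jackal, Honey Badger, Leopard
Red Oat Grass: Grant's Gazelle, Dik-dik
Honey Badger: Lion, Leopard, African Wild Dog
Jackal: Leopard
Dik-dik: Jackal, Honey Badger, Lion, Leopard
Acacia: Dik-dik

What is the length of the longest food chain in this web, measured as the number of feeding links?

3 links

One longest chain: Red Oat Grass → Grant's Gazelle → Honey Badger → Lion.
It has 4 species and 3 links.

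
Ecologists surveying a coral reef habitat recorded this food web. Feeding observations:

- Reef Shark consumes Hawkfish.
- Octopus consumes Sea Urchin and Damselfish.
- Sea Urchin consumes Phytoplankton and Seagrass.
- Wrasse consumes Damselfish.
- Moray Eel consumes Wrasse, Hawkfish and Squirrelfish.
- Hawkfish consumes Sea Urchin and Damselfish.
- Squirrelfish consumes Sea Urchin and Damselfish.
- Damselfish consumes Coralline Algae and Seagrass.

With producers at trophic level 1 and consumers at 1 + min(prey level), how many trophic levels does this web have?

4

Producers (level 1): Phytoplankton, Seagrass, Coralline Algae.
Following each consumer down to its lowest-level prey: Phytoplankton → Sea Urchin → Hawkfish → Moray Eel (levels 1 through 4).
All prey of Moray Eel (Hawkfish 3, Squirrelfish 3, Wrasse 3) are at level 3 or above, so Moray Eel is at level 1 + 3 = 4.
Every consumer has at least one prey at level 3 or below, so none exceeds level 4.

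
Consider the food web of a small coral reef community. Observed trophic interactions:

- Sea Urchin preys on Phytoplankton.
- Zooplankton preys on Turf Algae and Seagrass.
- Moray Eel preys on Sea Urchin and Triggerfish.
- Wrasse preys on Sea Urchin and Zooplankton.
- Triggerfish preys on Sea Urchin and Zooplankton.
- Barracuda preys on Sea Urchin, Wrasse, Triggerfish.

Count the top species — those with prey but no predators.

Top species (has prey, but nothing eats it): Barracuda, Moray Eel.
Count: 2.

2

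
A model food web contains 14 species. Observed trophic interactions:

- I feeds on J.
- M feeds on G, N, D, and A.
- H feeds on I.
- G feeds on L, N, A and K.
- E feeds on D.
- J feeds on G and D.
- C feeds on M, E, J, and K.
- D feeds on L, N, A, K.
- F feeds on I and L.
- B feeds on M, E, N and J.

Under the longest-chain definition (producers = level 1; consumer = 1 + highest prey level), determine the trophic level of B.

N is a producer → level 1.
D eats N (level 1); other prey at levels: K 1, A 1, L 1 → level 2.
M eats D (level 2); other prey at levels: N 1, A 1, G 2 → level 3.
B eats M (level 3); other prey at levels: N 1, J 3, E 3 → level 4.

Trophic level 4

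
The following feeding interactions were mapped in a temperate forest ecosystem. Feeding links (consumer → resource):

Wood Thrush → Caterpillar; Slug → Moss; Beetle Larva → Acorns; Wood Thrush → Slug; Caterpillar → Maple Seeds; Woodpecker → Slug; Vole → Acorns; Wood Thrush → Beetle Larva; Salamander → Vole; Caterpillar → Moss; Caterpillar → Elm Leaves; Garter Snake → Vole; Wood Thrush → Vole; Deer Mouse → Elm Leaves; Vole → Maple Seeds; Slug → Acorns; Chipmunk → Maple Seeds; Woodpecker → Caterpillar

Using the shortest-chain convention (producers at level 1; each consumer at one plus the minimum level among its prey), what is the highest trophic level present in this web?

Producers (level 1): Acorns, Maple Seeds, Elm Leaves, Moss.
Following each consumer down to its lowest-level prey: Maple Seeds → Caterpillar → Wood Thrush (levels 1 through 3).
All prey of Wood Thrush (Caterpillar 2, Vole 2, Beetle Larva 2, Slug 2) are at level 2 or above, so Wood Thrush is at level 1 + 2 = 3.
Every consumer has at least one prey at level 2 or below, so none exceeds level 3.

3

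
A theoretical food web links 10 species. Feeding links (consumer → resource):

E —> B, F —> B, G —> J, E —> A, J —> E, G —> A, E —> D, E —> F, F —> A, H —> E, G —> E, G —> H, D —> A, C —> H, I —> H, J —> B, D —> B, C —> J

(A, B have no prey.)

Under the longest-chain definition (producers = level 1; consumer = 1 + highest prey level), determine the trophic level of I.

A is a producer → level 1.
D eats A (level 1); other prey at levels: B 1 → level 2.
E eats D (level 2); other prey at levels: A 1, B 1, F 2 → level 3.
H eats E → level 4.
I eats H → level 5.

Trophic level 5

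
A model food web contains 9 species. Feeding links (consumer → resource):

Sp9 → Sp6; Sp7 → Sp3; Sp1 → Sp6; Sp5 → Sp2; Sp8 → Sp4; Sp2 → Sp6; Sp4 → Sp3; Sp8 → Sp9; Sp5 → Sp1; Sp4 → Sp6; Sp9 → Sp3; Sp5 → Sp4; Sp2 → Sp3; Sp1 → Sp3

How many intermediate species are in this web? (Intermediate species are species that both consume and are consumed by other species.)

Intermediate species (has both prey and predators): Sp9, Sp4, Sp1, Sp2.
Count: 4.

4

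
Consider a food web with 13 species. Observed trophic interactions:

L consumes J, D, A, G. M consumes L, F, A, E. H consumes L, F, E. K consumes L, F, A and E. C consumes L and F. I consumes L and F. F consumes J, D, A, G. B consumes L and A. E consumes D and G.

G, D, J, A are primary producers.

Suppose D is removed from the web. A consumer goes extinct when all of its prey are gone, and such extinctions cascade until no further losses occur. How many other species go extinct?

Remove D.
Every predator of it retains at least one other prey: F still has G, J, A; E still has G; L still has G, J, A.
No consumer loses all prey, so no secondary extinctions occur.

0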